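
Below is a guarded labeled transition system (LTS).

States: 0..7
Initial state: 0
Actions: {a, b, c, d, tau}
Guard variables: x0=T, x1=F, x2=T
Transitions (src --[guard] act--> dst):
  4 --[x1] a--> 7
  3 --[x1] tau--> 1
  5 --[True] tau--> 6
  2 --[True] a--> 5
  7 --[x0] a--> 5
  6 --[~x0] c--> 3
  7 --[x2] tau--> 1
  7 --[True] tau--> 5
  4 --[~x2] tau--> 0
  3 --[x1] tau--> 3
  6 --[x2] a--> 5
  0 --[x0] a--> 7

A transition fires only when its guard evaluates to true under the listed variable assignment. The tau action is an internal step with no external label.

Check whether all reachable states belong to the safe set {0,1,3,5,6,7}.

Inv-set: {0,1,3,5,6,7}
Reach set: {0,1,5,6,7}
  0: ✓
  1: ✓
  5: ✓
  6: ✓
  7: ✓

Answer: INVARIANT HOLDS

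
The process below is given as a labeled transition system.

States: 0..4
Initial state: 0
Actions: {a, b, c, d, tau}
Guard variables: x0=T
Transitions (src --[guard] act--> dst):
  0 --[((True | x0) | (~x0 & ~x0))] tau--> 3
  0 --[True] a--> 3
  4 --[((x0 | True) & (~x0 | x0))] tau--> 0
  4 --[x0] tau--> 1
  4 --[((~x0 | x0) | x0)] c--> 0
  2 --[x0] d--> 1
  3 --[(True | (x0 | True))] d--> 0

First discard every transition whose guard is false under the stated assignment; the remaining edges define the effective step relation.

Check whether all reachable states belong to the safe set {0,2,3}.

Allowed set {0,2,3}
Reach set: {0,3}
  0: ✓
  3: ✓

Answer: INVARIANT HOLDS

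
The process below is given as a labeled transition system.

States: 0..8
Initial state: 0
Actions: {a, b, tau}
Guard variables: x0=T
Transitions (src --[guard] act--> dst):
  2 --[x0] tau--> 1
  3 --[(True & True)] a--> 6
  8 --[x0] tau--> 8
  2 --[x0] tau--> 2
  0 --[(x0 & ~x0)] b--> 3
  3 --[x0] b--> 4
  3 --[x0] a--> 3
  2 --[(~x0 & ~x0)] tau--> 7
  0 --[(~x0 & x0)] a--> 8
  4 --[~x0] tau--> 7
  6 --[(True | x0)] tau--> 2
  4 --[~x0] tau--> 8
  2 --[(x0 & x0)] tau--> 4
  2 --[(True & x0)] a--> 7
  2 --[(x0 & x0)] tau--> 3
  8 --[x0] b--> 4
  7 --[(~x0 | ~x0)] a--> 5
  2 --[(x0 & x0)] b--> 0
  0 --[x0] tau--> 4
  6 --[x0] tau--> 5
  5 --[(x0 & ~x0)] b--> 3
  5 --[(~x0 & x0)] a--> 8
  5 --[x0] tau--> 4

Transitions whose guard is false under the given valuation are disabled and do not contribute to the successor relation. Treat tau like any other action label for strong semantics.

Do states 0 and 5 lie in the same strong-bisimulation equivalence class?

Answer: BISIMILAR

Working:
Bisimulation quotient by refinement:
  π0 = {{0,1,2,3,4,5,6,7,8}}
  π1 = {{0,5,6},{1,4,7},{2},{3},{8}}
  π2 = {{0,5},{1,4,7},{2},{3},{6},{8}}
Fixed point at round 3; 6 class(es).
0∈{0,5}, 5∈{0,5}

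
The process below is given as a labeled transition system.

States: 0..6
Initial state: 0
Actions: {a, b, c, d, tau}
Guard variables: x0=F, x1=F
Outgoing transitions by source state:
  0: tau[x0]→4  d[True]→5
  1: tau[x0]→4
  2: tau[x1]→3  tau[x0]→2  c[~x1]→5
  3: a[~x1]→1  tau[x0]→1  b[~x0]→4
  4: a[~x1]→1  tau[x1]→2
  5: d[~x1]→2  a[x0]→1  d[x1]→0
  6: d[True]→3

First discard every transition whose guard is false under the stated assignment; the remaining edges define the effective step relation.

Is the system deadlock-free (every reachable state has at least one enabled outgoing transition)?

Answer: DEADLOCK-FREE

Trace:
Reach set: {0,2,5}
  0: d→5  [deg 1]
  2: c→5  [deg 1]
  5: d→2  [deg 1]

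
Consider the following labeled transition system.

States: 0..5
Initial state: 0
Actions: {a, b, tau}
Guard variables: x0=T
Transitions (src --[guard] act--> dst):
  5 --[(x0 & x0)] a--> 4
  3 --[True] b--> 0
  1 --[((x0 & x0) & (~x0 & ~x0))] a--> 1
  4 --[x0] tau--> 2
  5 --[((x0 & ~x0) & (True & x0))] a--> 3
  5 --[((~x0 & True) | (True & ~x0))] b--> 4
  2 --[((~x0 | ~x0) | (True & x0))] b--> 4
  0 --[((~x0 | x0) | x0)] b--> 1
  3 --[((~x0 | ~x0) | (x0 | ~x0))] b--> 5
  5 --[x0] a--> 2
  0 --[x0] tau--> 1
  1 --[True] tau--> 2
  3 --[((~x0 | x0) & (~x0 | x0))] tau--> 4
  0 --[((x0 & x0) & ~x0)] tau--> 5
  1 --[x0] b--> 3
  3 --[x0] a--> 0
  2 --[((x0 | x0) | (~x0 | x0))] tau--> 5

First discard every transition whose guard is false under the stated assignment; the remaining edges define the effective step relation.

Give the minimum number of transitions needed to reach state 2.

BFS to 2:
  L0 = {0}
  L1 = {1}
  L2 = {2,3}
first hit 2 at d=2 via b·tau

Answer: 2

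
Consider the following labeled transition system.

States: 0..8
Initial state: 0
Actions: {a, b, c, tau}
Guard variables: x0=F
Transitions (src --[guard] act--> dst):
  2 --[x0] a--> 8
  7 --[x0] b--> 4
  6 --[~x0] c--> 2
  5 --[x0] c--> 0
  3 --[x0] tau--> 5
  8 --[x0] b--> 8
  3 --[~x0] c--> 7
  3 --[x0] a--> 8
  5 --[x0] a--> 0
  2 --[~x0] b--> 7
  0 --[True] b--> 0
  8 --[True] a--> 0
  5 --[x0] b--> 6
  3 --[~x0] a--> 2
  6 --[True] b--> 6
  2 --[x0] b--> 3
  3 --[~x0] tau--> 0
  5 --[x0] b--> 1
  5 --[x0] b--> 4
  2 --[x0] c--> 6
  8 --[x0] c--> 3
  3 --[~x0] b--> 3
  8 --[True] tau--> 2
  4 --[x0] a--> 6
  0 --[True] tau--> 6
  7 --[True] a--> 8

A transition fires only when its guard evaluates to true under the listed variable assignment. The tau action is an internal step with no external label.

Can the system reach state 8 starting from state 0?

After dropping false guards: 12 live edges.
L0 = {0}
L1 = {6}  total {0,6}
L2 = {2}  total {0,2,6}
L3 = {7}  total {0,2,6,7}
L4 = {8}  total {0,2,6,7,8}
Reachable = {0,2,6,7,8}
Path to 8: tau·c·b·a

Answer: REACHABLE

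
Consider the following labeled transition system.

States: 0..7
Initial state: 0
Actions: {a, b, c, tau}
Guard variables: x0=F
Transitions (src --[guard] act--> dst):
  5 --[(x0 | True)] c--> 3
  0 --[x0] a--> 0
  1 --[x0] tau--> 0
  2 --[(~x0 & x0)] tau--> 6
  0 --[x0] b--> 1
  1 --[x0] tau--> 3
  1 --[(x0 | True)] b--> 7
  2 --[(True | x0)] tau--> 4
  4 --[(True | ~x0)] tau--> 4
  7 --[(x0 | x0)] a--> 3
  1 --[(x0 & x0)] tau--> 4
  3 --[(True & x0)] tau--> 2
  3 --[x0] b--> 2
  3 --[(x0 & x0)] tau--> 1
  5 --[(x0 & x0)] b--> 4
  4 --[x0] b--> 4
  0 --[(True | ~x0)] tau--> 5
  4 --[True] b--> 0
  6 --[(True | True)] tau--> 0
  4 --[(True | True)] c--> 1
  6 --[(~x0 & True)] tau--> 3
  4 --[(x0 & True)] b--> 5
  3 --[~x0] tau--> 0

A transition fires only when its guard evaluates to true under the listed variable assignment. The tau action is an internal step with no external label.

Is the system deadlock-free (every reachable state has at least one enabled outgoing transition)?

R = {0,3,5}
  0: tau→5  [1 exit(s)]
  3: tau→0  [1 exit(s)]
  5: c→3  [1 exit(s)]

Answer: DEADLOCK-FREE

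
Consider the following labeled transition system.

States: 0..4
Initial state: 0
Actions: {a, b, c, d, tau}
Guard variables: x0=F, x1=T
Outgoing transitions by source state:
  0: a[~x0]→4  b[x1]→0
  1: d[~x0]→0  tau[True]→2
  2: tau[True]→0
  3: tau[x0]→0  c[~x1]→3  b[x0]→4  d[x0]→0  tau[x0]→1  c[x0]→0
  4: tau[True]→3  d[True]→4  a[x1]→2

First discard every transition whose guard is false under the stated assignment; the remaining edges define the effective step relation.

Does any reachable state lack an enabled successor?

Answer: DEADLOCK at state 3

Working:
Reachable = {0,2,3,4}
  0: a→4  b→0  [deg 2]
  2: tau→0  [deg 1]
  3: ∅  [deadlock]
  4: a→2  d→4  tau→3  [deg 3]
witness 3: a·tau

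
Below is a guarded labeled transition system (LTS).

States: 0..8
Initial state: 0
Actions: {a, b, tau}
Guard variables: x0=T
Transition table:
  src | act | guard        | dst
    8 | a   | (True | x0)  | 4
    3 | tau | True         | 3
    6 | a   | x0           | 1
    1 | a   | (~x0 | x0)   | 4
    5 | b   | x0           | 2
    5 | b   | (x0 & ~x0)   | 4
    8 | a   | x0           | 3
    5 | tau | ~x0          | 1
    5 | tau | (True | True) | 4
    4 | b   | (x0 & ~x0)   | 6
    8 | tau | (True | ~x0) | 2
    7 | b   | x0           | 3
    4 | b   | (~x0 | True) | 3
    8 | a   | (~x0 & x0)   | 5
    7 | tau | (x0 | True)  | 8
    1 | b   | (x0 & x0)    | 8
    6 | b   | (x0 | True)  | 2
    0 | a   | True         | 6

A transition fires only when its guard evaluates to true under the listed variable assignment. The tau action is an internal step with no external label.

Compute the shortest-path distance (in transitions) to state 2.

Answer: 2

Working:
Breadth-first toward 2:
  Layer 0: {0}
  Layer 1: {6}
  Layer 2: {1,2}
2 enters at depth 2; path a·b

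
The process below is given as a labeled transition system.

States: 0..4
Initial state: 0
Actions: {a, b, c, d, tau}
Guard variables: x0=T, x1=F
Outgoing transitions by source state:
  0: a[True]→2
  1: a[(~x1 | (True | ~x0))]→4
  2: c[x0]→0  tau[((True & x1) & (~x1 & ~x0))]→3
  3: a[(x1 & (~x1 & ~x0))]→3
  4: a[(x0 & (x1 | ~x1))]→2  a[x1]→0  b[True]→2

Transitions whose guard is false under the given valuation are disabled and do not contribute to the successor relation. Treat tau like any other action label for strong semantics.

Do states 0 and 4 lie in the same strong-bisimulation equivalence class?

Answer: NOT BISIMILAR

Working:
Compute ~ classes (split until stable):
  P[0] = {{0,1,2,3,4}}
  P[1] = {{0,1},{2},{3},{4}}
  P[2] = {{0},{1},{2},{3},{4}}
Fixed point at round 3; 5 class(es).
0∈{0}, 4∈{4}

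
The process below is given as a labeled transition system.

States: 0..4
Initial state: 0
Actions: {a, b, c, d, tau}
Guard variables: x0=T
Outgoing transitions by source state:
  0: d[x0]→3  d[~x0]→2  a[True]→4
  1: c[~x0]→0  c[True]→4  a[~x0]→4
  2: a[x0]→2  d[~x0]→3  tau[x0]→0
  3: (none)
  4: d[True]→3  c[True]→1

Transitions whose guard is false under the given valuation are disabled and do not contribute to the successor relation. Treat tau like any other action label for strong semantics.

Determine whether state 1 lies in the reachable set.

7 transition(s) survive guard evaluation.
depth 0: {0}
depth 1: {3,4}  total {0,3,4}
depth 2: {1}  total {0,1,3,4}
Reach set: {0,1,3,4}
witness 1: a·c

Answer: REACHABLE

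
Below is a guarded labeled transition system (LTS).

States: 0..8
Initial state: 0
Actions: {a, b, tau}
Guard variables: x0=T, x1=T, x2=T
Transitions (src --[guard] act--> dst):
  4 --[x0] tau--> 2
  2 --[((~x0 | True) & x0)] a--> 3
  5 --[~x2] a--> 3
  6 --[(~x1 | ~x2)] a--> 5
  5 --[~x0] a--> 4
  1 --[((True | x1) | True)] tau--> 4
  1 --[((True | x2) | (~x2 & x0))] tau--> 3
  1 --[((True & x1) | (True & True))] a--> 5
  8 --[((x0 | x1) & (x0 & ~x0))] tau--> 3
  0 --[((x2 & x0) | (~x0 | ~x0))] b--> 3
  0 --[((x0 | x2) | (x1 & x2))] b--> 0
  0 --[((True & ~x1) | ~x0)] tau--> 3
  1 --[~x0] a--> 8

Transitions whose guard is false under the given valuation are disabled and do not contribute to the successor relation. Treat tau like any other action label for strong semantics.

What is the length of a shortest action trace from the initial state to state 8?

Answer: UNREACHABLE

Working:
BFS to 8:
  Layer 0: {0}
  Layer 1: {3}
8 never appears.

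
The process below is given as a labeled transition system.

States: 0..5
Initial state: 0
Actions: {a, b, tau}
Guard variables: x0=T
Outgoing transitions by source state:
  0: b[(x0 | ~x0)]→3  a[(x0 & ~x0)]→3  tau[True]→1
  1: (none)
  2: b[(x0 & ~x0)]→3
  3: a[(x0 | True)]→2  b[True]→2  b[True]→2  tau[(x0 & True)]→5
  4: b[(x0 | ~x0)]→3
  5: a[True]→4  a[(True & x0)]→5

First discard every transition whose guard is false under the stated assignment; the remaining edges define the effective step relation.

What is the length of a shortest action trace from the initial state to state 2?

Layered search for 2:
  L0 = {0}
  L1 = {1,3}
  L2 = {2,5}
first hit 2 at d=2 via b·a

Answer: 2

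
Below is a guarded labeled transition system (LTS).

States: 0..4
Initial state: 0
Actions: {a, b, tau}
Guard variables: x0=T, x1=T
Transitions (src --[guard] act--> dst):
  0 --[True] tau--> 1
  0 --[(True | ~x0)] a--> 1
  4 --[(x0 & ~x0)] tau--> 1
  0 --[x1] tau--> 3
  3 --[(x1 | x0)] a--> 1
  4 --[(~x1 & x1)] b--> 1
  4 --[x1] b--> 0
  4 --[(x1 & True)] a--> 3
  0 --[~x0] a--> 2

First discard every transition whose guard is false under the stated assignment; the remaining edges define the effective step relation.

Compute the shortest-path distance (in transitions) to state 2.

Answer: UNREACHABLE

Working:
Breadth-first toward 2:
  L0 = {0}
  L1 = {1,3}
2 never appears.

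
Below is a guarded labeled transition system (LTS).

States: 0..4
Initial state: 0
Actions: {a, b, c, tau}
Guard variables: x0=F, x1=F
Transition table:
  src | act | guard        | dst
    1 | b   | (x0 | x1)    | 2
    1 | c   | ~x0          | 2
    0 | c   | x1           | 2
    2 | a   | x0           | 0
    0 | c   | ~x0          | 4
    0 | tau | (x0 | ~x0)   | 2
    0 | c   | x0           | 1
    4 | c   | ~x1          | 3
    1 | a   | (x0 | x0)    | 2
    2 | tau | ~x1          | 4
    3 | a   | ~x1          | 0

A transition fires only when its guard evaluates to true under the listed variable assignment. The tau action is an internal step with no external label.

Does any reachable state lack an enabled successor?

Answer: DEADLOCK-FREE

Working:
Reachable = {0,2,3,4}
  0: c→4  tau→2  [deg 2]
  2: tau→4  [deg 1]
  3: a→0  [deg 1]
  4: c→3  [deg 1]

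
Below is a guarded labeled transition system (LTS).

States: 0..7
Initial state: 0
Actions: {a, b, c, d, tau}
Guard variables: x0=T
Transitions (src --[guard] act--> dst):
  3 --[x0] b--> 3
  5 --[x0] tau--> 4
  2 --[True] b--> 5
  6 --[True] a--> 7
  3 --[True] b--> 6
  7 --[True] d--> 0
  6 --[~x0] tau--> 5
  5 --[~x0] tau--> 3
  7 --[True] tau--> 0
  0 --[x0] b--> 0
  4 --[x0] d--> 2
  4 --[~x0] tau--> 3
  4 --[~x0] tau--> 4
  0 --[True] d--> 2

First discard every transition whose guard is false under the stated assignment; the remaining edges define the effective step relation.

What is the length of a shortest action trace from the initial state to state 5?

Answer: 2

Working:
Breadth-first toward 5:
  depth 0: {0}
  depth 1: {2}
  depth 2: {5}
first hit 5 at d=2 via d·b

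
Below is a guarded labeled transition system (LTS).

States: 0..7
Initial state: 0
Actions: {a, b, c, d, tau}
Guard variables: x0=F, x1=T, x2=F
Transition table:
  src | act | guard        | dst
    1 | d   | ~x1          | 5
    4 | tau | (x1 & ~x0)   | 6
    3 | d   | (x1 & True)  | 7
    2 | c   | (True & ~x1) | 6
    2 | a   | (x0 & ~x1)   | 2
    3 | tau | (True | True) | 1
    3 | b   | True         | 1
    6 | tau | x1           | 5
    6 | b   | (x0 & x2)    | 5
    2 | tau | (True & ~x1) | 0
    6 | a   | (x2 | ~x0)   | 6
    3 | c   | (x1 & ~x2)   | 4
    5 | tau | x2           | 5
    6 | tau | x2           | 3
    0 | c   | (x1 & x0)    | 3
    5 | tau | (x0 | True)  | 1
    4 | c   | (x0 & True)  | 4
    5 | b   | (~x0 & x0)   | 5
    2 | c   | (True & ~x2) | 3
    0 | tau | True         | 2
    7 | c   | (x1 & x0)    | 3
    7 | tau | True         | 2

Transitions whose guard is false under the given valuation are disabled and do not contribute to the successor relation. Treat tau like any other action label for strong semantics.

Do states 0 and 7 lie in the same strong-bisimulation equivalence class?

Compute ~ classes (split until stable):
  round 0: {{0,1,2,3,4,5,6,7}}
  round 1: {{0,4,5,7},{1},{2},{3},{6}}
  round 2: {{0,7},{1},{2},{3},{4},{5},{6}}
stable after 3 split(s): 7 block(s)
class of 0: {0,7}; class of 7: {0,7}

Answer: BISIMILAR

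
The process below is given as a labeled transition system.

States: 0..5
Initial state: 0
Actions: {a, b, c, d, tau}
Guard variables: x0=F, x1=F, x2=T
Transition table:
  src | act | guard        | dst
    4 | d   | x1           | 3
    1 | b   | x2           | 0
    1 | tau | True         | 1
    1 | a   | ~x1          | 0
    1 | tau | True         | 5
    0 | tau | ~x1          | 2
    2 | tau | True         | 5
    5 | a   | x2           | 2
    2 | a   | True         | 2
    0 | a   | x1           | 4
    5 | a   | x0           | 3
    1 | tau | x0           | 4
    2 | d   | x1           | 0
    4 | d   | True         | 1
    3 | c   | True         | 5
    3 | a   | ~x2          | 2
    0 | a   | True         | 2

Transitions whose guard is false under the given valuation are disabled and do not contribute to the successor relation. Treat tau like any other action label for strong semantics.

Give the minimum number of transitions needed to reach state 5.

Answer: 2

Working:
Layered search for 5:
  Layer 0: {0}
  Layer 1: {2}
  Layer 2: {5}
first hit 5 at d=2 via a·tau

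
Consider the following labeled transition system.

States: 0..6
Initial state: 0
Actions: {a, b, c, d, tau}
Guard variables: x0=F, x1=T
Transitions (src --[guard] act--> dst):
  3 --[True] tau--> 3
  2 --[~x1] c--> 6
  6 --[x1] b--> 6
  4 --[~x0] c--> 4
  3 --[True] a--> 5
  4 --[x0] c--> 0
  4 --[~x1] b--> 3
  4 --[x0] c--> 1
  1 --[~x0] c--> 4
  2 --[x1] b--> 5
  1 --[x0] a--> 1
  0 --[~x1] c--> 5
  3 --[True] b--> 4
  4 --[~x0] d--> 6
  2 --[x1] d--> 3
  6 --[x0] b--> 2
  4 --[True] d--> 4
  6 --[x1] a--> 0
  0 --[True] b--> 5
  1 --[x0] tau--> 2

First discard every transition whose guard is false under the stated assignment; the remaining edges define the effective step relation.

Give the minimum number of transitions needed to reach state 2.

Layered search for 2:
  depth 0: {0}
  depth 1: {5}
2 never appears.

Answer: UNREACHABLE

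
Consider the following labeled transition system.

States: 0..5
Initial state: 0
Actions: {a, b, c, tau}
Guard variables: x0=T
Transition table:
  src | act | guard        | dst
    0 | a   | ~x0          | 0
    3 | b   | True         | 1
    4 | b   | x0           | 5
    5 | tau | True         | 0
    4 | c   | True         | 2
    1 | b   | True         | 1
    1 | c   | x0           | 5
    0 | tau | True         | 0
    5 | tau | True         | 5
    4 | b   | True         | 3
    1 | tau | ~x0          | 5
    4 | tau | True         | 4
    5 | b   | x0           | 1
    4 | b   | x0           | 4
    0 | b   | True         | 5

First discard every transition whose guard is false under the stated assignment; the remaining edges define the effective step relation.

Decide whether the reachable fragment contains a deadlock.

Reach set: {0,1,5}
  0: b→5  tau→0  [2 exit(s)]
  1: b→1  c→5  [2 exit(s)]
  5: b→1  tau→0  tau→5  [3 exit(s)]

Answer: DEADLOCK-FREE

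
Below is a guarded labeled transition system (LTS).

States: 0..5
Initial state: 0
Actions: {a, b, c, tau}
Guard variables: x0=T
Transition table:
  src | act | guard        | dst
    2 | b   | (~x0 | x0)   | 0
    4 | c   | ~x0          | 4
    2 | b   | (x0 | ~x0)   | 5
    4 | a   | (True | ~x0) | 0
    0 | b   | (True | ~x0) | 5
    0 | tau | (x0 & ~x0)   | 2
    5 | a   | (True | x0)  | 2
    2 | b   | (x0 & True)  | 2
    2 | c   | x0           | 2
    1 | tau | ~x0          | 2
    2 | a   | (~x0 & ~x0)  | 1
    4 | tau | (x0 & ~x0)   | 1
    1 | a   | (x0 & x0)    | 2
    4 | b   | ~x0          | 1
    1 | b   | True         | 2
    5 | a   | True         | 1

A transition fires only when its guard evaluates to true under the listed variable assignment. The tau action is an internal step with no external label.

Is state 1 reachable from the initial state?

Answer: REACHABLE

Working:
After dropping false guards: 10 live edges.
L0 = {0}
L1 = {5}  total {0,5}
L2 = {1,2}  total {0,1,2,5}
Reach set: {0,1,2,5}
Path to 1: b·a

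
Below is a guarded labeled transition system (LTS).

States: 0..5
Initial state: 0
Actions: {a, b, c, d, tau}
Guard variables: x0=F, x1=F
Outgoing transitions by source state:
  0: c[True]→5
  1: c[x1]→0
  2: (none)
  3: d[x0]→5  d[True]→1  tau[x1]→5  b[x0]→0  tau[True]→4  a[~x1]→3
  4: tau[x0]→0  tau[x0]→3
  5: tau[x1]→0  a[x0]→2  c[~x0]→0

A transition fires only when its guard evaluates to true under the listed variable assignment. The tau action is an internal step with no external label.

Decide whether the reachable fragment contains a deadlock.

Reachable = {0,5}
  0: c→5  [deg 1]
  5: c→0  [deg 1]

Answer: DEADLOCK-FREE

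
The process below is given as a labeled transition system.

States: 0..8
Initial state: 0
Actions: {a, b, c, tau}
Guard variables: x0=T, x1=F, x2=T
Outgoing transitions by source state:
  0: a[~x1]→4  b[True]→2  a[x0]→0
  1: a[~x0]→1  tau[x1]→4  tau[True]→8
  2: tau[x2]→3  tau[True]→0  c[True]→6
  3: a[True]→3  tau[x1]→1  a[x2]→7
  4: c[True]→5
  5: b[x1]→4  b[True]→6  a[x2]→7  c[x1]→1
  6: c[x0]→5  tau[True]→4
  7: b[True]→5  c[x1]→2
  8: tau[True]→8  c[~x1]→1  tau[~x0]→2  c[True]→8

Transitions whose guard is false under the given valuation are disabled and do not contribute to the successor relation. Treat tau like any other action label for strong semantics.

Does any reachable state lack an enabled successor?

Reach set: {0,2,3,4,5,6,7}
  0: a→0  a→4  b→2  [3 out]
  2: c→6  tau→0  tau→3  [3 out]
  3: a→3  a→7  [2 out]
  4: c→5  [1 out]
  5: a→7  b→6  [2 out]
  6: c→5  tau→4  [2 out]
  7: b→5  [1 out]

Answer: DEADLOCK-FREE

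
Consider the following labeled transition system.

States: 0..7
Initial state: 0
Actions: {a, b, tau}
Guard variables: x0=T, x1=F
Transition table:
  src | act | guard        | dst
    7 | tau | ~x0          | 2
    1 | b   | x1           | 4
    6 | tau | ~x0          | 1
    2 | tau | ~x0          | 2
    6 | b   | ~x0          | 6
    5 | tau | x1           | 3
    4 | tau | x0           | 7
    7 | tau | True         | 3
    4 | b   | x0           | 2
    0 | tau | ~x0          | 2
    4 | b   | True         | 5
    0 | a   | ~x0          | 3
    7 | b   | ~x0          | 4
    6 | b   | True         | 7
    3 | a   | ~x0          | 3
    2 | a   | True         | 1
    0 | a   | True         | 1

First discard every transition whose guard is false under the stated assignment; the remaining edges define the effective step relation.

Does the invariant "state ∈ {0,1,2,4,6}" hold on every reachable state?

Answer: INVARIANT HOLDS

Working:
Inv-set: {0,1,2,4,6}
Reachable = {0,1}
  0: safe
  1: safe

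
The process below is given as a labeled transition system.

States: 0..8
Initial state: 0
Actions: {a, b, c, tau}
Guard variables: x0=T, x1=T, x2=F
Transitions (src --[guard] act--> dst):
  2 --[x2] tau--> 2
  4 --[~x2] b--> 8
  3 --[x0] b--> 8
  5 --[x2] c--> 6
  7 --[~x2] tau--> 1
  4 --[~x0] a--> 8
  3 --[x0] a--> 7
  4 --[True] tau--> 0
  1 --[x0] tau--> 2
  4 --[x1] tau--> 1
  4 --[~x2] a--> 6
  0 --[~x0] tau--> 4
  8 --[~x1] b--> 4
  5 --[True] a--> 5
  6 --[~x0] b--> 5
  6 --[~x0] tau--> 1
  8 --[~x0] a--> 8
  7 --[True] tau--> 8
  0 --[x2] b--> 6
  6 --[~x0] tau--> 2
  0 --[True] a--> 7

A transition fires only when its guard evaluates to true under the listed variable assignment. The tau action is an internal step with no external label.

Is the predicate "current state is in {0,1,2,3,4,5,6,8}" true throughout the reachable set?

Allowed set {0,1,2,3,4,5,6,8}
Reach set: {0,1,2,7,8}
  0: ✓
  1: ✓
  2: ✓
  7: VIOLATES
  8: ✓
counterexample path to 7: a

Answer: INVARIANT VIOLATED at state 7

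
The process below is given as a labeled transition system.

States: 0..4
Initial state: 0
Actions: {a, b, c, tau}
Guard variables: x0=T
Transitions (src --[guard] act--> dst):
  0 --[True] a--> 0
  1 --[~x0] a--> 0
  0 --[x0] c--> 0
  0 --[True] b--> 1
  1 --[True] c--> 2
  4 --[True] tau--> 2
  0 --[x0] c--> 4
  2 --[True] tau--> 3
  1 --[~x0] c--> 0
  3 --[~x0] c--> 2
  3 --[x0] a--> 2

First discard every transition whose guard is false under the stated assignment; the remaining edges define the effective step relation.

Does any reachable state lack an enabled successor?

Reachable = {0,1,2,3,4}
  0: a→0  b→1  c→0  c→4  [4 out]
  1: c→2  [1 out]
  2: tau→3  [1 out]
  3: a→2  [1 out]
  4: tau→2  [1 out]

Answer: DEADLOCK-FREE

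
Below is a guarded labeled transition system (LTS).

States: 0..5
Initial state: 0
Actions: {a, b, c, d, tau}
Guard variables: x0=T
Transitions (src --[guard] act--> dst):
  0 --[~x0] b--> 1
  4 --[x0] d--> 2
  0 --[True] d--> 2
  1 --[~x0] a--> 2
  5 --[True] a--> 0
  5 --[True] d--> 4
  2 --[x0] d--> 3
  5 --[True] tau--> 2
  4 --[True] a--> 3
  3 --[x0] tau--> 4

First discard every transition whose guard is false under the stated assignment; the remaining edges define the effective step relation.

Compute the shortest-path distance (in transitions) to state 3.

Answer: 2

Working:
Breadth-first toward 3:
  L0 = {0}
  L1 = {2}
  L2 = {3}
first hit 3 at d=2 via d·d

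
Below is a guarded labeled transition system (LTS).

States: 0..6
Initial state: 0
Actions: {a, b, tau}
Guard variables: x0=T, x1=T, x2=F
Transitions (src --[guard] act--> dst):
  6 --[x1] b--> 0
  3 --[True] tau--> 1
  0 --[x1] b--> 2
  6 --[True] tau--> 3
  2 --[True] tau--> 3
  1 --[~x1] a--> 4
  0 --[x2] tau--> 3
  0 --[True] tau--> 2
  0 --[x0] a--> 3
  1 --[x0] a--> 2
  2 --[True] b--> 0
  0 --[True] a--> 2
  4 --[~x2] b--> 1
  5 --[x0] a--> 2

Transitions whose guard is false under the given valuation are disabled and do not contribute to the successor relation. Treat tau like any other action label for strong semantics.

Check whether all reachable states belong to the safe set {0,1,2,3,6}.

Allowed set {0,1,2,3,6}
Reach set: {0,1,2,3}
  0: ok
  1: ok
  2: ok
  3: ok

Answer: INVARIANT HOLDS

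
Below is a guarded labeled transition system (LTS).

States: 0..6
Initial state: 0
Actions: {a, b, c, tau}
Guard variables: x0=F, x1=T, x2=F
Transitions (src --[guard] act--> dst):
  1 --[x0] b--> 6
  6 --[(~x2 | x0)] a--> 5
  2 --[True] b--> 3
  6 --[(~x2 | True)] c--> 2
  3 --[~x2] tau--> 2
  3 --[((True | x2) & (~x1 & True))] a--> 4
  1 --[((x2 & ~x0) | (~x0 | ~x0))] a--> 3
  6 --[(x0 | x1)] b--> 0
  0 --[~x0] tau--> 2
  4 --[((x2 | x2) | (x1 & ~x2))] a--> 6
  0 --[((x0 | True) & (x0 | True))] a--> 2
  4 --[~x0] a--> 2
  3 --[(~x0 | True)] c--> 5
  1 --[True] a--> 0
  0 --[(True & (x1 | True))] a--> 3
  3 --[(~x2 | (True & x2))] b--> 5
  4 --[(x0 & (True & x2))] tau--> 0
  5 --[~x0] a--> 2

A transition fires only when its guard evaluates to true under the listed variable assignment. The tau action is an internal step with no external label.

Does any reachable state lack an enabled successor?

Answer: DEADLOCK-FREE

Working:
Reach set: {0,2,3,5}
  0: a→2  a→3  tau→2  [deg 3]
  2: b→3  [deg 1]
  3: b→5  c→5  tau→2  [deg 3]
  5: a→2  [deg 1]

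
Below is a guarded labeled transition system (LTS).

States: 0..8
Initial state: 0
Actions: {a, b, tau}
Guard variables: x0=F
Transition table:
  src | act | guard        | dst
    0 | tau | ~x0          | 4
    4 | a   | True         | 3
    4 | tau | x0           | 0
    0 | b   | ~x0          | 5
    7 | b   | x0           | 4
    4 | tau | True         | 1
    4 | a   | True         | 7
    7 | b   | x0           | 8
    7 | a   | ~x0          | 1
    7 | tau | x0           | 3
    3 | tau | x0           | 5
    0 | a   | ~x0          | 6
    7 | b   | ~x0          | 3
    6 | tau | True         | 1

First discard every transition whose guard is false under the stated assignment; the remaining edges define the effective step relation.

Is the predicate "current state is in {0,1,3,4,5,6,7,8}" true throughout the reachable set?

Safe = {0,1,3,4,5,6,7,8}
R = {0,1,3,4,5,6,7}
  0: safe
  1: safe
  3: safe
  4: safe
  5: safe
  6: safe
  7: safe

Answer: INVARIANT HOLDS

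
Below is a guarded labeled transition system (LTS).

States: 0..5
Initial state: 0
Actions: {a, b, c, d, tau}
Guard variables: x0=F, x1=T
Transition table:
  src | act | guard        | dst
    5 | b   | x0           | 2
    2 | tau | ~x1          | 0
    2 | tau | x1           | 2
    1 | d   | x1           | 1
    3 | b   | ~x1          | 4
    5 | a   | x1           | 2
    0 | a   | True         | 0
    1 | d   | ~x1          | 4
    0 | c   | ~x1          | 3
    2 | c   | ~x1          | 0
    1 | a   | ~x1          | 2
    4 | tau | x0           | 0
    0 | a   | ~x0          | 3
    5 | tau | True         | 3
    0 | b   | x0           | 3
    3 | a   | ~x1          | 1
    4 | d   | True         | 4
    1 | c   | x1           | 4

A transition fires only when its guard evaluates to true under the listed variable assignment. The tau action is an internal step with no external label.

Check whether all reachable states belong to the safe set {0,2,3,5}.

Answer: INVARIANT HOLDS

Working:
Safe = {0,2,3,5}
Reachable = {0,3}
  0: safe
  3: safe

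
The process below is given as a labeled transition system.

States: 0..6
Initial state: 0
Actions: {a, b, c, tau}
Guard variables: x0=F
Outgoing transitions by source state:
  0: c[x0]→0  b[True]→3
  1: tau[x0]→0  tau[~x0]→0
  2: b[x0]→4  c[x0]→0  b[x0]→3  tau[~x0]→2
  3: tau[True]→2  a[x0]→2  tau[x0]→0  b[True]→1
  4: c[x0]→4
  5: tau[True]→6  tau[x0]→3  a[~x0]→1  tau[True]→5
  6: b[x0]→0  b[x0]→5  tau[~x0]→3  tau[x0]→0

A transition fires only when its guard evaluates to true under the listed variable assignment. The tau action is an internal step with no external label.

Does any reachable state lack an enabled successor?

Reachable = {0,1,2,3}
  0: b→3  [1 exit(s)]
  1: tau→0  [1 exit(s)]
  2: tau→2  [1 exit(s)]
  3: b→1  tau→2  [2 exit(s)]

Answer: DEADLOCK-FREE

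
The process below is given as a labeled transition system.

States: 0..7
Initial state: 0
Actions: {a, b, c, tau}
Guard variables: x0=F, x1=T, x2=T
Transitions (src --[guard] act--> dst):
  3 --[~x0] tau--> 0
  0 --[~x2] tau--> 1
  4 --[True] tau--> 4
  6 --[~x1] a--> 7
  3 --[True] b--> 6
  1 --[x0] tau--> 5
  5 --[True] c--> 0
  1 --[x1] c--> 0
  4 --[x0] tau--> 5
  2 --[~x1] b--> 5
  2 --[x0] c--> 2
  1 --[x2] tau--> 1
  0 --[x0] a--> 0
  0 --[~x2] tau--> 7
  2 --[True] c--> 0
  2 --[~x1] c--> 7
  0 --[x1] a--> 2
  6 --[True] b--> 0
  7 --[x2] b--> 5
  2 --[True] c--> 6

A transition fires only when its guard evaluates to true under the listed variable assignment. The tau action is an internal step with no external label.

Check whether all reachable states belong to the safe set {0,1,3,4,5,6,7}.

Answer: INVARIANT VIOLATED at state 2

Analysis:
Allowed set {0,1,3,4,5,6,7}
Reach set: {0,2,6}
  0: ✓
  2: ✗ unsafe
  6: ✓
witness against invariant: a → 2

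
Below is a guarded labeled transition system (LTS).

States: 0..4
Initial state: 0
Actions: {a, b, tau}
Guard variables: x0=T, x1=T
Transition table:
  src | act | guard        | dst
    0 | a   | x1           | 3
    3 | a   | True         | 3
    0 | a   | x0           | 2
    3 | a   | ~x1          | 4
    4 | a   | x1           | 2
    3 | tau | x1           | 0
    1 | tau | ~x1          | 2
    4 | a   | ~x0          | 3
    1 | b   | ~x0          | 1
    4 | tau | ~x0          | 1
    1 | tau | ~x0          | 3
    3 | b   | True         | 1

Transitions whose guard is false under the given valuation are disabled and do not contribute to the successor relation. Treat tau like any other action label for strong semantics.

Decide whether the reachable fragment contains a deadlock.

Reach set: {0,1,2,3}
  0: a→2  a→3  [2 exit(s)]
  1: ∅  [STUCK]
  2: ∅  [STUCK]
  3: a→3  b→1  tau→0  [3 exit(s)]
trace reaching 1: a·b

Answer: DEADLOCK at state 1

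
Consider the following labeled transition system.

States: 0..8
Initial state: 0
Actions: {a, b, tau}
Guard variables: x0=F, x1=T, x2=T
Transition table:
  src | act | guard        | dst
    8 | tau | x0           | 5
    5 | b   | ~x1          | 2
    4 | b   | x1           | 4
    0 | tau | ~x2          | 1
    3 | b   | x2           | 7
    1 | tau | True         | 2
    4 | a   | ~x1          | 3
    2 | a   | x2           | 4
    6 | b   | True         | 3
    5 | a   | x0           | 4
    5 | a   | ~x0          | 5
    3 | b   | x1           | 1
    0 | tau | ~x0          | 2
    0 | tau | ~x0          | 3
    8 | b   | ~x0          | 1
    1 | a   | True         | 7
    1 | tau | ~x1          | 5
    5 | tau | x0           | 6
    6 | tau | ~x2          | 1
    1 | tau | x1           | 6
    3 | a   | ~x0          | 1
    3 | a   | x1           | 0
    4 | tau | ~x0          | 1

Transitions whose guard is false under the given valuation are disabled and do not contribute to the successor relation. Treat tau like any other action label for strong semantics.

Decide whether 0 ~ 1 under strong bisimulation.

Refine partition for ~:
  P[0] = {{0,1,2,3,4,5,6,7,8}}
  P[1] = {{0},{1},{2,5},{3},{4},{6,8},{7}}
  P[2] = {{0},{1},{2},{3},{4},{5},{6},{7},{8}}
9 equivalence class(es) (converged in 3)
0∈{0}, 1∈{1}

Answer: NOT BISIMILAR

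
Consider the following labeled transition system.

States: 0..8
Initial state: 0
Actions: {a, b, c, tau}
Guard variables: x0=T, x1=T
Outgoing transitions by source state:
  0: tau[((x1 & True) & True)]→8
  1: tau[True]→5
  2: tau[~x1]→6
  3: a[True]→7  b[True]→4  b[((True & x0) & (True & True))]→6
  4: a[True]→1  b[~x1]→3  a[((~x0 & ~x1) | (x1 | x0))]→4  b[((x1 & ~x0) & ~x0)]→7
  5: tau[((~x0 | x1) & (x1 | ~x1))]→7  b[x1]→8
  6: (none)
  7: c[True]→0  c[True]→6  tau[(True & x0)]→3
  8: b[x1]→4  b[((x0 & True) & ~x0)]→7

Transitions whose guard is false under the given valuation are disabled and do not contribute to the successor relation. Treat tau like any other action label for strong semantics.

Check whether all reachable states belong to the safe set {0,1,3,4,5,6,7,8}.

Answer: INVARIANT HOLDS

Working:
Allowed set {0,1,3,4,5,6,7,8}
Reach set: {0,1,3,4,5,6,7,8}
  0: safe
  1: safe
  3: safe
  4: safe
  5: safe
  6: safe
  7: safe
  8: safe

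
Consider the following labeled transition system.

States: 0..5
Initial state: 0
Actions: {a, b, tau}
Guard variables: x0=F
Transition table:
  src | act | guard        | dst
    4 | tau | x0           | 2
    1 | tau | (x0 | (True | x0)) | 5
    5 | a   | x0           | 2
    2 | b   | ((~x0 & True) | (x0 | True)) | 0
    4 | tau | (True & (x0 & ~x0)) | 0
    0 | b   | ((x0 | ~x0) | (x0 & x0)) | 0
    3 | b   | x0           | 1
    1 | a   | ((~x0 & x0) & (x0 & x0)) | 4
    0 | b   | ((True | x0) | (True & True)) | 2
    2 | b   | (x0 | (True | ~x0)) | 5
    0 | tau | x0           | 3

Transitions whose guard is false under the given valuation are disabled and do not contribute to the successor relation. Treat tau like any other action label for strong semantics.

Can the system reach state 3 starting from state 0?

Guard filter leaves 5 enabled edge(s).
Layer 0: {0}
Layer 1: {2}  total {0,2}
Layer 2: {5}  total {0,2,5}
Reach set: {0,2,5}

Answer: UNREACHABLE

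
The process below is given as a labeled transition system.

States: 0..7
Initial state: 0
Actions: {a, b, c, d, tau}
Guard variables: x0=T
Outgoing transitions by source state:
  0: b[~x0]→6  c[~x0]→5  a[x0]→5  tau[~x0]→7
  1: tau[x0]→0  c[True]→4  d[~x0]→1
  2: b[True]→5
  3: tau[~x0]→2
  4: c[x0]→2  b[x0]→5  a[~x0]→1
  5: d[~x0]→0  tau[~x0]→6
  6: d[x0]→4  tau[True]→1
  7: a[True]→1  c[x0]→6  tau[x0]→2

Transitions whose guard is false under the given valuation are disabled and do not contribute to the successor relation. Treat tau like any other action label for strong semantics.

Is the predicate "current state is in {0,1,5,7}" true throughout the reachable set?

Inv-set: {0,1,5,7}
Reach set: {0,5}
  0: ✓
  5: ✓

Answer: INVARIANT HOLDS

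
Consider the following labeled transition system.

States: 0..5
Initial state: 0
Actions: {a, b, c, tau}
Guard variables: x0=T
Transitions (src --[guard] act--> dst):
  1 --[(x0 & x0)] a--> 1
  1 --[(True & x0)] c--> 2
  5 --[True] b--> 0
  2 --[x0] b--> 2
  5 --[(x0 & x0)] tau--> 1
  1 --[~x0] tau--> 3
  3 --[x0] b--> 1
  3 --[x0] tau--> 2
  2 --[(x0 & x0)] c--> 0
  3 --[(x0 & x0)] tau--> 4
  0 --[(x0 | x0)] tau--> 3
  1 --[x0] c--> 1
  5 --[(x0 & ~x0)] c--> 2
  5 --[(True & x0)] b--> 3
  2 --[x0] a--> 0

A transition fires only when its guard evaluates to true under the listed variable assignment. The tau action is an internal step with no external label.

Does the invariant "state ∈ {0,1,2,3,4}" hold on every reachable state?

Safe = {0,1,2,3,4}
Reach set: {0,1,2,3,4}
  0: ✓
  1: ✓
  2: ✓
  3: ✓
  4: ✓

Answer: INVARIANT HOLDS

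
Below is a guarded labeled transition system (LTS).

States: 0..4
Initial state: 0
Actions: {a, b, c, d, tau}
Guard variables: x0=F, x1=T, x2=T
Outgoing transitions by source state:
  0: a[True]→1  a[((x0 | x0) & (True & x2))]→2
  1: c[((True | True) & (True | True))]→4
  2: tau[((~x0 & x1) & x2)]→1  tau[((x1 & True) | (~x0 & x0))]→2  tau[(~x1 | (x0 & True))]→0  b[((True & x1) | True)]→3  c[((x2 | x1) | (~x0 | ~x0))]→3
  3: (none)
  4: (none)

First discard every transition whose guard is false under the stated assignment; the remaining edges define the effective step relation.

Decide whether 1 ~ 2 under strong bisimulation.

Bisimulation quotient by refinement:
  π0 = {{0,1,2,3,4}}
  π1 = {{0},{1},{2},{3,4}}
Fixed point at round 2; 4 class(es).
1∈{1}, 2∈{2}

Answer: NOT BISIMILAR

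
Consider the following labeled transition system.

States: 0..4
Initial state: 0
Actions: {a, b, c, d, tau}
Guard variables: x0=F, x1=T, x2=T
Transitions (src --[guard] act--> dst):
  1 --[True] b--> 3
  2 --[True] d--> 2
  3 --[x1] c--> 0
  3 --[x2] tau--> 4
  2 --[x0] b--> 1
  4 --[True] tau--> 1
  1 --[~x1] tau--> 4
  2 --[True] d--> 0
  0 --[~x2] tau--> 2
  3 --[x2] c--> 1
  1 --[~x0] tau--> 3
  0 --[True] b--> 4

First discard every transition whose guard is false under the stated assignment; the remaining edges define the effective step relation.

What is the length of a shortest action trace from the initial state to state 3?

Answer: 3

Working:
Breadth-first toward 3:
  Layer 0: {0}
  Layer 1: {4}
  Layer 2: {1}
  Layer 3: {3}
depth(3)=3, e.g. b·tau·b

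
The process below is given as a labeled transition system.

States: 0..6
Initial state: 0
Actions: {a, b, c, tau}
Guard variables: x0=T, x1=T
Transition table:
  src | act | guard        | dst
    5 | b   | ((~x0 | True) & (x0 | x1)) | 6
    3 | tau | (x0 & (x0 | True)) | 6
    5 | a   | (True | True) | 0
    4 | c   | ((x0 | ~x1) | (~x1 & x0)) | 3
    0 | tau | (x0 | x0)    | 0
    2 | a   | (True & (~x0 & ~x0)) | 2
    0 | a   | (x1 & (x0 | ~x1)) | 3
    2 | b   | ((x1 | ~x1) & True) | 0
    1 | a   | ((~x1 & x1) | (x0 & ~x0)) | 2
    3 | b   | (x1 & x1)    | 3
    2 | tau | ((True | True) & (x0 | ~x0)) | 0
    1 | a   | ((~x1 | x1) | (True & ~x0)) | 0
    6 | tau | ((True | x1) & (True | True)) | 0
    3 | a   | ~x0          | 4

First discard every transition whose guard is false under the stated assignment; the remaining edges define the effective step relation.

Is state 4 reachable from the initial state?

Answer: UNREACHABLE

Analysis:
Guard filter leaves 11 enabled edge(s).
depth 0: {0}
depth 1: {3}  total {0,3}
depth 2: {6}  total {0,3,6}
Reach set: {0,3,6}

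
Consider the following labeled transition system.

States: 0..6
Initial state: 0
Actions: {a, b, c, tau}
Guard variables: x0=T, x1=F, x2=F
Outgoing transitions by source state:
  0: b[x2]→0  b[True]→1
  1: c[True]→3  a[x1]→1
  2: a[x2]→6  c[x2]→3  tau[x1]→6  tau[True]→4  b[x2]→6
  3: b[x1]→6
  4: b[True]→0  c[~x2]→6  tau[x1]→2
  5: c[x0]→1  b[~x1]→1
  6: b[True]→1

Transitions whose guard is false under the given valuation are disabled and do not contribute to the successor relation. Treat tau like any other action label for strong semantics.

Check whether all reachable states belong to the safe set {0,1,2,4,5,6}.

Safe = {0,1,2,4,5,6}
Reach set: {0,1,3}
  0: ok
  1: ok
  3: ✗ unsafe
witness against invariant: b·c → 3

Answer: INVARIANT VIOLATED at state 3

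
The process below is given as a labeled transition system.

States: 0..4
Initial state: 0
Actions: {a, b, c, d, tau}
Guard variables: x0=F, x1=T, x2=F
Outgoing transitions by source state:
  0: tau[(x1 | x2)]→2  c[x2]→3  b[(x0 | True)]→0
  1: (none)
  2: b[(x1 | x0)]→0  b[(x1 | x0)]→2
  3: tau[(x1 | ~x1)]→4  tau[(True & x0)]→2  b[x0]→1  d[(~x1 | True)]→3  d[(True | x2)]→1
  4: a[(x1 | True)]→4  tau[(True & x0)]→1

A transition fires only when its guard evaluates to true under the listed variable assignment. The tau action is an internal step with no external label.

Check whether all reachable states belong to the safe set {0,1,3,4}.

Inv-set: {0,1,3,4}
Reachable = {0,2}
  0: ok
  2: outside
counterexample path to 2: tau

Answer: INVARIANT VIOLATED at state 2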